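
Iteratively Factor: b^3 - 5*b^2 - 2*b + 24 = (b - 3)*(b^2 - 2*b - 8) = (b - 3)*(b + 2)*(b - 4)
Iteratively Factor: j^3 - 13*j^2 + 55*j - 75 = (j - 3)*(j^2 - 10*j + 25) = (j - 5)*(j - 3)*(j - 5)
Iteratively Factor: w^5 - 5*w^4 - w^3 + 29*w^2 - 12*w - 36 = (w - 3)*(w^4 - 2*w^3 - 7*w^2 + 8*w + 12) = (w - 3)*(w + 2)*(w^3 - 4*w^2 + w + 6) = (w - 3)^2*(w + 2)*(w^2 - w - 2) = (w - 3)^2*(w - 2)*(w + 2)*(w + 1)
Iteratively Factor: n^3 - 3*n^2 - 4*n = (n)*(n^2 - 3*n - 4) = n*(n + 1)*(n - 4)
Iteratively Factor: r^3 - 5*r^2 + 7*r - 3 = (r - 1)*(r^2 - 4*r + 3) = (r - 3)*(r - 1)*(r - 1)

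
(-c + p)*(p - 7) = -c*p + 7*c + p^2 - 7*p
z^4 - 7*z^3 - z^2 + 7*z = z*(z - 7)*(z - 1)*(z + 1)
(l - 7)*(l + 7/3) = l^2 - 14*l/3 - 49/3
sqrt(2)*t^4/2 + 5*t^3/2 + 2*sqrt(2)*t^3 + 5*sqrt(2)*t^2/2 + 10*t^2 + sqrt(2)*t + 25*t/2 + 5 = (t + 1)^2*(t + 5*sqrt(2)/2)*(sqrt(2)*t/2 + sqrt(2))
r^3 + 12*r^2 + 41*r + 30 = (r + 1)*(r + 5)*(r + 6)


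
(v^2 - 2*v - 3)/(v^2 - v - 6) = (v + 1)/(v + 2)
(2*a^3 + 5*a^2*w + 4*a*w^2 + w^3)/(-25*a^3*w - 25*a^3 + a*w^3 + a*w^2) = (2*a^3 + 5*a^2*w + 4*a*w^2 + w^3)/(a*(-25*a^2*w - 25*a^2 + w^3 + w^2))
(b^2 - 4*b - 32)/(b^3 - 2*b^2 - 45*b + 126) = (b^2 - 4*b - 32)/(b^3 - 2*b^2 - 45*b + 126)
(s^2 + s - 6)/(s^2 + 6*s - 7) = (s^2 + s - 6)/(s^2 + 6*s - 7)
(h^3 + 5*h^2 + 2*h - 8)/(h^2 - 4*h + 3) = (h^2 + 6*h + 8)/(h - 3)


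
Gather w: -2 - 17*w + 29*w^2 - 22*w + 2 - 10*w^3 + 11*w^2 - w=-10*w^3 + 40*w^2 - 40*w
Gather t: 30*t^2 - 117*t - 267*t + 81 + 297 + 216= 30*t^2 - 384*t + 594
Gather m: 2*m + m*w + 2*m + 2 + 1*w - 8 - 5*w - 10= m*(w + 4) - 4*w - 16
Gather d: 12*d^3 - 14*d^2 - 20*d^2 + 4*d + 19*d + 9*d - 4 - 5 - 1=12*d^3 - 34*d^2 + 32*d - 10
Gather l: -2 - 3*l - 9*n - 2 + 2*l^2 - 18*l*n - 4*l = 2*l^2 + l*(-18*n - 7) - 9*n - 4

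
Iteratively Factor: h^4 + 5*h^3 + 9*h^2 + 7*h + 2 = (h + 2)*(h^3 + 3*h^2 + 3*h + 1) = (h + 1)*(h + 2)*(h^2 + 2*h + 1) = (h + 1)^2*(h + 2)*(h + 1)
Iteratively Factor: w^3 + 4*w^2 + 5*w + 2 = (w + 2)*(w^2 + 2*w + 1) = (w + 1)*(w + 2)*(w + 1)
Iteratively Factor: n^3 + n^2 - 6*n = (n)*(n^2 + n - 6) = n*(n - 2)*(n + 3)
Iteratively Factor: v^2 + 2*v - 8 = (v + 4)*(v - 2)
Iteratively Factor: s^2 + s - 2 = (s - 1)*(s + 2)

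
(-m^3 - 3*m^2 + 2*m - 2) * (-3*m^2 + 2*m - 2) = 3*m^5 + 7*m^4 - 10*m^3 + 16*m^2 - 8*m + 4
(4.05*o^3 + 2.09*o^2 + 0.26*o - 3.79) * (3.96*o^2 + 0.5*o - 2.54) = 16.038*o^5 + 10.3014*o^4 - 8.2124*o^3 - 20.187*o^2 - 2.5554*o + 9.6266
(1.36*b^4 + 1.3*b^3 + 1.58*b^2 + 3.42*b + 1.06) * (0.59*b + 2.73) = 0.8024*b^5 + 4.4798*b^4 + 4.4812*b^3 + 6.3312*b^2 + 9.962*b + 2.8938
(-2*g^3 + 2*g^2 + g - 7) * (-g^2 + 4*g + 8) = 2*g^5 - 10*g^4 - 9*g^3 + 27*g^2 - 20*g - 56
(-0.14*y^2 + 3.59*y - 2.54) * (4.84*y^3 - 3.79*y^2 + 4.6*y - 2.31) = -0.6776*y^5 + 17.9062*y^4 - 26.5437*y^3 + 26.464*y^2 - 19.9769*y + 5.8674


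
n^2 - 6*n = n*(n - 6)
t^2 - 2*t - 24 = (t - 6)*(t + 4)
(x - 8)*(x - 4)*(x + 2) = x^3 - 10*x^2 + 8*x + 64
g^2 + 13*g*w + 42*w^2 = (g + 6*w)*(g + 7*w)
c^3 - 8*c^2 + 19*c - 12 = (c - 4)*(c - 3)*(c - 1)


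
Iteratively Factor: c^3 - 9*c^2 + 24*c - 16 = (c - 4)*(c^2 - 5*c + 4) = (c - 4)*(c - 1)*(c - 4)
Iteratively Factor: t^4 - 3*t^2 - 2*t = (t + 1)*(t^3 - t^2 - 2*t) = (t + 1)^2*(t^2 - 2*t) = t*(t + 1)^2*(t - 2)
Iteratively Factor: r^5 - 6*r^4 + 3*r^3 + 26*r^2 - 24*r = (r - 4)*(r^4 - 2*r^3 - 5*r^2 + 6*r) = (r - 4)*(r + 2)*(r^3 - 4*r^2 + 3*r) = (r - 4)*(r - 3)*(r + 2)*(r^2 - r) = r*(r - 4)*(r - 3)*(r + 2)*(r - 1)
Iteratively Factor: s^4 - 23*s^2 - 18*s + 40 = (s + 4)*(s^3 - 4*s^2 - 7*s + 10) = (s + 2)*(s + 4)*(s^2 - 6*s + 5) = (s - 5)*(s + 2)*(s + 4)*(s - 1)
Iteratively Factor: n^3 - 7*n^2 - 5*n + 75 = (n - 5)*(n^2 - 2*n - 15) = (n - 5)*(n + 3)*(n - 5)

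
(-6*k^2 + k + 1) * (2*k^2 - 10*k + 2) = -12*k^4 + 62*k^3 - 20*k^2 - 8*k + 2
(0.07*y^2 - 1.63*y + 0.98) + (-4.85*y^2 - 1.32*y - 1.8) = -4.78*y^2 - 2.95*y - 0.82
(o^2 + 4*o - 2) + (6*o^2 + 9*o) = 7*o^2 + 13*o - 2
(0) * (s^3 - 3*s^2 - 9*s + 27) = 0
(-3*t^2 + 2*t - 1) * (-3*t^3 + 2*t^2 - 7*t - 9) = 9*t^5 - 12*t^4 + 28*t^3 + 11*t^2 - 11*t + 9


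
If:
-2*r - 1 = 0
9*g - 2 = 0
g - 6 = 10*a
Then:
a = -26/45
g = 2/9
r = -1/2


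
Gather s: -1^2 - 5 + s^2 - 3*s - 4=s^2 - 3*s - 10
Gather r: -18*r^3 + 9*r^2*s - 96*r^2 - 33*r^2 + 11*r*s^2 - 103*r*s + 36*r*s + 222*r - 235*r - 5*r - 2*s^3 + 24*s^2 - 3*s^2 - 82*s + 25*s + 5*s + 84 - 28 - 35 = -18*r^3 + r^2*(9*s - 129) + r*(11*s^2 - 67*s - 18) - 2*s^3 + 21*s^2 - 52*s + 21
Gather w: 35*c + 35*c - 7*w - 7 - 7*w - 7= 70*c - 14*w - 14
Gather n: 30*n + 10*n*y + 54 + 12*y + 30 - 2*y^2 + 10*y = n*(10*y + 30) - 2*y^2 + 22*y + 84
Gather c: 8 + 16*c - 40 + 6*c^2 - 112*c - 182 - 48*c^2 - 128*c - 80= -42*c^2 - 224*c - 294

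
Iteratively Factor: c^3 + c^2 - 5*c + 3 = (c + 3)*(c^2 - 2*c + 1) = (c - 1)*(c + 3)*(c - 1)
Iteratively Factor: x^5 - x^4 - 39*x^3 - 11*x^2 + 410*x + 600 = (x + 3)*(x^4 - 4*x^3 - 27*x^2 + 70*x + 200) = (x + 3)*(x + 4)*(x^3 - 8*x^2 + 5*x + 50) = (x + 2)*(x + 3)*(x + 4)*(x^2 - 10*x + 25) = (x - 5)*(x + 2)*(x + 3)*(x + 4)*(x - 5)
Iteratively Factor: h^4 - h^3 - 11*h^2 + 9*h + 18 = (h - 2)*(h^3 + h^2 - 9*h - 9) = (h - 2)*(h + 1)*(h^2 - 9) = (h - 2)*(h + 1)*(h + 3)*(h - 3)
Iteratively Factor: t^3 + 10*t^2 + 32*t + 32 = (t + 4)*(t^2 + 6*t + 8) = (t + 4)^2*(t + 2)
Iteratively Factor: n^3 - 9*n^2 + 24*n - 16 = (n - 1)*(n^2 - 8*n + 16) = (n - 4)*(n - 1)*(n - 4)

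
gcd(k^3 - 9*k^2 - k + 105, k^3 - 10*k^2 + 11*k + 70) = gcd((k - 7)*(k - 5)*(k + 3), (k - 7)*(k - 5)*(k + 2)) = k^2 - 12*k + 35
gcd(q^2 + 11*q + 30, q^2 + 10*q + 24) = q + 6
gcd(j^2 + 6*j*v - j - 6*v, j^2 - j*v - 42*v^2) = j + 6*v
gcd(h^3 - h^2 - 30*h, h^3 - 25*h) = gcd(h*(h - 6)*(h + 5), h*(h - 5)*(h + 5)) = h^2 + 5*h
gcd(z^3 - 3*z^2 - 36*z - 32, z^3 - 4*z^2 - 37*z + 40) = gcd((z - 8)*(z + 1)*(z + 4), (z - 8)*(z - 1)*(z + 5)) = z - 8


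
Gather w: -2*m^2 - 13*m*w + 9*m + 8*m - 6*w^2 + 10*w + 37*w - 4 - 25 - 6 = -2*m^2 + 17*m - 6*w^2 + w*(47 - 13*m) - 35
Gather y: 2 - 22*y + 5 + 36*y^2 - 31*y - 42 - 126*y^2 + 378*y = -90*y^2 + 325*y - 35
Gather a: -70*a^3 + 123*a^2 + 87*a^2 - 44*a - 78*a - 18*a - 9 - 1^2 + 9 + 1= -70*a^3 + 210*a^2 - 140*a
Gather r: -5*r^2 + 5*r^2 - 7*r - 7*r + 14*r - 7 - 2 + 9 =0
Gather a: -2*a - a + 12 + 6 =18 - 3*a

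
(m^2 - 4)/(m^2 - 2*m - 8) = (m - 2)/(m - 4)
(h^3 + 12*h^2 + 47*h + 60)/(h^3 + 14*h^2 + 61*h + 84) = (h + 5)/(h + 7)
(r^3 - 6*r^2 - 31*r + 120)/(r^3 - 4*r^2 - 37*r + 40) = (r - 3)/(r - 1)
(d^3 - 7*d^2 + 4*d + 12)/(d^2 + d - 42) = (d^2 - d - 2)/(d + 7)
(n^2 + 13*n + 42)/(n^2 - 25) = (n^2 + 13*n + 42)/(n^2 - 25)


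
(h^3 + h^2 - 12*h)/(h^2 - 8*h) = (h^2 + h - 12)/(h - 8)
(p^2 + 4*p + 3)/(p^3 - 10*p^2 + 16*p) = (p^2 + 4*p + 3)/(p*(p^2 - 10*p + 16))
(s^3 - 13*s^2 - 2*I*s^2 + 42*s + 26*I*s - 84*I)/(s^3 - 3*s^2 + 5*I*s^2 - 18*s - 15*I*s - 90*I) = (s^2 - s*(7 + 2*I) + 14*I)/(s^2 + s*(3 + 5*I) + 15*I)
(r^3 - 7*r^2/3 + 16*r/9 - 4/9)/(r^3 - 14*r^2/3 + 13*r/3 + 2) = (9*r^3 - 21*r^2 + 16*r - 4)/(3*(3*r^3 - 14*r^2 + 13*r + 6))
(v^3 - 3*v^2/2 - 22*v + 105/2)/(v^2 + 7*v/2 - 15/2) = (2*v^2 - 13*v + 21)/(2*v - 3)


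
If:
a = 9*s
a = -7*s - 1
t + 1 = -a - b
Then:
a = -9/16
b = -t - 7/16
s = -1/16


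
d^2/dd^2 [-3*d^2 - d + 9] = -6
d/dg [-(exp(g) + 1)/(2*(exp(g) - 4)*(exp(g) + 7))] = (exp(2*g) + 2*exp(g) + 31)*exp(g)/(2*(exp(4*g) + 6*exp(3*g) - 47*exp(2*g) - 168*exp(g) + 784))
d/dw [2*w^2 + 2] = 4*w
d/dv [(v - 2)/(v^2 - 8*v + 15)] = (v^2 - 8*v - 2*(v - 4)*(v - 2) + 15)/(v^2 - 8*v + 15)^2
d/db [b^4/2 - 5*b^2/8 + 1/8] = b*(8*b^2 - 5)/4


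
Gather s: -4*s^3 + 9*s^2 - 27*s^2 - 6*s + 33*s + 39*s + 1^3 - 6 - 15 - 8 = -4*s^3 - 18*s^2 + 66*s - 28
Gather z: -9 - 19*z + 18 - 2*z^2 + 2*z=-2*z^2 - 17*z + 9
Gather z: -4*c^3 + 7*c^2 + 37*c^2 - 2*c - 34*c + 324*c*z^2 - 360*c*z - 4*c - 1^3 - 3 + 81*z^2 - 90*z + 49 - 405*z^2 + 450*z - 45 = -4*c^3 + 44*c^2 - 40*c + z^2*(324*c - 324) + z*(360 - 360*c)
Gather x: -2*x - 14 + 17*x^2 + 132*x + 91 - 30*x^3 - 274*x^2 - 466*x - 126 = -30*x^3 - 257*x^2 - 336*x - 49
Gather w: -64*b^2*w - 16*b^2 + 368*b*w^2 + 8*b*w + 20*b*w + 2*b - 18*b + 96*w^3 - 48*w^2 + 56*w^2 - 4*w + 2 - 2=-16*b^2 - 16*b + 96*w^3 + w^2*(368*b + 8) + w*(-64*b^2 + 28*b - 4)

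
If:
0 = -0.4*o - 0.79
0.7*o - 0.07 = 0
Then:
No Solution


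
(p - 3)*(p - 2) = p^2 - 5*p + 6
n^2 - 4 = (n - 2)*(n + 2)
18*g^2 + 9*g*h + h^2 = (3*g + h)*(6*g + h)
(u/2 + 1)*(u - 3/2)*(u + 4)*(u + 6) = u^4/2 + 21*u^3/4 + 13*u^2 - 9*u - 36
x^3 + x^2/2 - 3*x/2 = x*(x - 1)*(x + 3/2)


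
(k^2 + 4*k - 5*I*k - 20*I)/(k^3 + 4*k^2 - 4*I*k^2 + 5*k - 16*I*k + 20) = 1/(k + I)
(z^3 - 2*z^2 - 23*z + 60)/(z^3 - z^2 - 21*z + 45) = (z - 4)/(z - 3)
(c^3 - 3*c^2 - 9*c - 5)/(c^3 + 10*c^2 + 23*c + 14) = (c^2 - 4*c - 5)/(c^2 + 9*c + 14)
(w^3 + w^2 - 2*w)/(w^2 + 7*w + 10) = w*(w - 1)/(w + 5)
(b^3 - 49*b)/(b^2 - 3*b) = (b^2 - 49)/(b - 3)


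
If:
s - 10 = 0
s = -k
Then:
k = -10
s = 10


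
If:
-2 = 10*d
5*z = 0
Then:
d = -1/5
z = 0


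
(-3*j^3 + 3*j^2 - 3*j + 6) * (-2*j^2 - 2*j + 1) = 6*j^5 - 3*j^3 - 3*j^2 - 15*j + 6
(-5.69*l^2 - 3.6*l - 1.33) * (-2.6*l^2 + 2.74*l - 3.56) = 14.794*l^4 - 6.2306*l^3 + 13.8504*l^2 + 9.1718*l + 4.7348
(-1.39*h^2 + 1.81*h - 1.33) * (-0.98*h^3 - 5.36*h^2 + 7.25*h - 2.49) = 1.3622*h^5 + 5.6766*h^4 - 18.4757*h^3 + 23.7124*h^2 - 14.1494*h + 3.3117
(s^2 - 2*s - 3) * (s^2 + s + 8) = s^4 - s^3 + 3*s^2 - 19*s - 24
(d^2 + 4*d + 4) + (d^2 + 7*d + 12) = 2*d^2 + 11*d + 16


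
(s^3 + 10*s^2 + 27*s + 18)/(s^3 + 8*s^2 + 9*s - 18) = (s + 1)/(s - 1)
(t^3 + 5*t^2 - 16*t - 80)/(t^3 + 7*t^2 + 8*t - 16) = (t^2 + t - 20)/(t^2 + 3*t - 4)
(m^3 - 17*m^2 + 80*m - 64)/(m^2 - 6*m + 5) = (m^2 - 16*m + 64)/(m - 5)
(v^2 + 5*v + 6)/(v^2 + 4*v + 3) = (v + 2)/(v + 1)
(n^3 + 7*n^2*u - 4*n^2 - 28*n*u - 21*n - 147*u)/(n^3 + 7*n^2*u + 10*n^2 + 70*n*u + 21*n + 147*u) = (n - 7)/(n + 7)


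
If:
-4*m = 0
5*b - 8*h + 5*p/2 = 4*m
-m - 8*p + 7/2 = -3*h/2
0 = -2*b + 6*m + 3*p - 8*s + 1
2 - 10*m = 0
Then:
No Solution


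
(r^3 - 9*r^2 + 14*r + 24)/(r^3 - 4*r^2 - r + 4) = (r - 6)/(r - 1)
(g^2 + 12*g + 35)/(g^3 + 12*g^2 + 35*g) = 1/g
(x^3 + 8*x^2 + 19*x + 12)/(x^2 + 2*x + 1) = (x^2 + 7*x + 12)/(x + 1)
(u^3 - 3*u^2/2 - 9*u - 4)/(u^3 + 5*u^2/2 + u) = (u - 4)/u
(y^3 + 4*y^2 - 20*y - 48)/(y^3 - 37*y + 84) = (y^2 + 8*y + 12)/(y^2 + 4*y - 21)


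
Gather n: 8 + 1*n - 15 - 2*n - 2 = -n - 9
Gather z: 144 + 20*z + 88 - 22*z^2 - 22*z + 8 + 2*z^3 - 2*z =2*z^3 - 22*z^2 - 4*z + 240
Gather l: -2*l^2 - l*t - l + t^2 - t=-2*l^2 + l*(-t - 1) + t^2 - t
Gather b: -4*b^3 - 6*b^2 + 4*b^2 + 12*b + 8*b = -4*b^3 - 2*b^2 + 20*b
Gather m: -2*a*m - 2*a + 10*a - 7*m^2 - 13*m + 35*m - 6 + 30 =8*a - 7*m^2 + m*(22 - 2*a) + 24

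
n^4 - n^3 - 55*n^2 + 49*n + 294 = (n - 7)*(n - 3)*(n + 2)*(n + 7)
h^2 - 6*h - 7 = (h - 7)*(h + 1)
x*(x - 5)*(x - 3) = x^3 - 8*x^2 + 15*x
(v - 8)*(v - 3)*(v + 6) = v^3 - 5*v^2 - 42*v + 144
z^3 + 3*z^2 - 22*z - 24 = (z - 4)*(z + 1)*(z + 6)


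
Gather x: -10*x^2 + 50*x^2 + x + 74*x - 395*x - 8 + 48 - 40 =40*x^2 - 320*x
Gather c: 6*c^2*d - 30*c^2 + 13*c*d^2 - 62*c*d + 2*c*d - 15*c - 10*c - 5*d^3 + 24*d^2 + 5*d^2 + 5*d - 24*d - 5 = c^2*(6*d - 30) + c*(13*d^2 - 60*d - 25) - 5*d^3 + 29*d^2 - 19*d - 5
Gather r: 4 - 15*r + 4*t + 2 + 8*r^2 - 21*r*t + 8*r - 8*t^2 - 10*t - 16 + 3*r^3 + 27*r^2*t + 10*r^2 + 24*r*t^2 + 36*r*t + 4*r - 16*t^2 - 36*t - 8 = 3*r^3 + r^2*(27*t + 18) + r*(24*t^2 + 15*t - 3) - 24*t^2 - 42*t - 18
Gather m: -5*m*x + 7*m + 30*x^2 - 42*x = m*(7 - 5*x) + 30*x^2 - 42*x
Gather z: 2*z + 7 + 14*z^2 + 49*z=14*z^2 + 51*z + 7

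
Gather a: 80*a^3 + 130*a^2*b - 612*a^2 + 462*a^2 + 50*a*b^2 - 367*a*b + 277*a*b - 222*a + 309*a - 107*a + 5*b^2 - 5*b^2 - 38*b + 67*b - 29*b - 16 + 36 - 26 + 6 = 80*a^3 + a^2*(130*b - 150) + a*(50*b^2 - 90*b - 20)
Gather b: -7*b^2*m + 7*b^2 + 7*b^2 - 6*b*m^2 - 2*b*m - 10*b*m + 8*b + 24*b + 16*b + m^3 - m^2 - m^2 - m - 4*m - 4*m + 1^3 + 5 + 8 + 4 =b^2*(14 - 7*m) + b*(-6*m^2 - 12*m + 48) + m^3 - 2*m^2 - 9*m + 18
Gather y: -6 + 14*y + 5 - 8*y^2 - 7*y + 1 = -8*y^2 + 7*y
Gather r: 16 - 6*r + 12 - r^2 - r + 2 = -r^2 - 7*r + 30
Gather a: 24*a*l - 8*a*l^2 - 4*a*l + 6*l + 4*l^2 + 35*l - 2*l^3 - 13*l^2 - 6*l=a*(-8*l^2 + 20*l) - 2*l^3 - 9*l^2 + 35*l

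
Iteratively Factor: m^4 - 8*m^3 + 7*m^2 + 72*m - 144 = (m + 3)*(m^3 - 11*m^2 + 40*m - 48) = (m - 4)*(m + 3)*(m^2 - 7*m + 12) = (m - 4)*(m - 3)*(m + 3)*(m - 4)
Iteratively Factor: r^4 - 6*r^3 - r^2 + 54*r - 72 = (r - 4)*(r^3 - 2*r^2 - 9*r + 18) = (r - 4)*(r + 3)*(r^2 - 5*r + 6) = (r - 4)*(r - 3)*(r + 3)*(r - 2)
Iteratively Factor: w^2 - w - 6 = (w - 3)*(w + 2)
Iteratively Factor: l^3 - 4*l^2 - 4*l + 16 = (l - 4)*(l^2 - 4) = (l - 4)*(l + 2)*(l - 2)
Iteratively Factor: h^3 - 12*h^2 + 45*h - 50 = (h - 5)*(h^2 - 7*h + 10) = (h - 5)^2*(h - 2)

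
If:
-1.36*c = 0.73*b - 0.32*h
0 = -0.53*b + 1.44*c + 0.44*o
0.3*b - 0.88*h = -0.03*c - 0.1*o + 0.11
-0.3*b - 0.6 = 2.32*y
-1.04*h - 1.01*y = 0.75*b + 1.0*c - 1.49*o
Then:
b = -0.19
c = 0.05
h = -0.23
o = -0.38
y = -0.23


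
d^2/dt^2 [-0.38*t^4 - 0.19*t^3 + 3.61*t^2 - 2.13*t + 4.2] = -4.56*t^2 - 1.14*t + 7.22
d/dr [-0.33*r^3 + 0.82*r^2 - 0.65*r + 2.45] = -0.99*r^2 + 1.64*r - 0.65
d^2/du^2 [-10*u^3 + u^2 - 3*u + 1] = 2 - 60*u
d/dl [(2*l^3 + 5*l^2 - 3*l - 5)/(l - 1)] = (4*l^3 - l^2 - 10*l + 8)/(l^2 - 2*l + 1)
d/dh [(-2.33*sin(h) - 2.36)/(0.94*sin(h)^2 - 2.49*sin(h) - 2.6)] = (2.1902*sin(h)^2 + 4.4368*sin(h) + 0.1816)*cos(h)/(0.8836*sin(h)^4 - 4.6812*sin(h)^3 + 1.3121*sin(h)^2 + 12.948*sin(h) + 6.76)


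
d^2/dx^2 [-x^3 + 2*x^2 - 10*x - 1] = 4 - 6*x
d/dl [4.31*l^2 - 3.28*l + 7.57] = 8.62*l - 3.28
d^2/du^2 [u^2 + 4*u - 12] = 2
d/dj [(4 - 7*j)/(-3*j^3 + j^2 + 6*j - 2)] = (21*j^3 - 7*j^2 - 42*j + (7*j - 4)*(-9*j^2 + 2*j + 6) + 14)/(3*j^3 - j^2 - 6*j + 2)^2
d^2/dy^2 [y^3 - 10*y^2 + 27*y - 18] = 6*y - 20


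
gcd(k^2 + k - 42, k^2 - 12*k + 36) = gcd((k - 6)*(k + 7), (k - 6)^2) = k - 6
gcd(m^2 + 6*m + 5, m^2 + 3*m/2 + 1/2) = m + 1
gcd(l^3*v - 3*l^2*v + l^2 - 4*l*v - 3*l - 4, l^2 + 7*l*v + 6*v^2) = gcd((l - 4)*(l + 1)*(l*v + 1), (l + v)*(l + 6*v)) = 1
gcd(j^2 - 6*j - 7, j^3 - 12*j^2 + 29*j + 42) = j^2 - 6*j - 7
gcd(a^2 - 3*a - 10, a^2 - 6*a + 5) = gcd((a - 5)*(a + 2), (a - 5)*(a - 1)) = a - 5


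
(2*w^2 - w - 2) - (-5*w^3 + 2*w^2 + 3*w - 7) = 5*w^3 - 4*w + 5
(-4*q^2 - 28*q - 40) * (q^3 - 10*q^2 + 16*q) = -4*q^5 + 12*q^4 + 176*q^3 - 48*q^2 - 640*q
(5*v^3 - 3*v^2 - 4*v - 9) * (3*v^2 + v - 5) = 15*v^5 - 4*v^4 - 40*v^3 - 16*v^2 + 11*v + 45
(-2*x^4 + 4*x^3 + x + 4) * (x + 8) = -2*x^5 - 12*x^4 + 32*x^3 + x^2 + 12*x + 32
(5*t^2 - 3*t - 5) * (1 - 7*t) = -35*t^3 + 26*t^2 + 32*t - 5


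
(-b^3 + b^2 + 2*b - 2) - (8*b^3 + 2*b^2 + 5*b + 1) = -9*b^3 - b^2 - 3*b - 3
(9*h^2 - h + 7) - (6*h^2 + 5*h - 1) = 3*h^2 - 6*h + 8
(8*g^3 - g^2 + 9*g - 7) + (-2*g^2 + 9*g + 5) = 8*g^3 - 3*g^2 + 18*g - 2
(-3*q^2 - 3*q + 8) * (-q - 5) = 3*q^3 + 18*q^2 + 7*q - 40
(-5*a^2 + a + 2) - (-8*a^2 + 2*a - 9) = 3*a^2 - a + 11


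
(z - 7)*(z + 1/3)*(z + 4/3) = z^3 - 16*z^2/3 - 101*z/9 - 28/9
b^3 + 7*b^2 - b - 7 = (b - 1)*(b + 1)*(b + 7)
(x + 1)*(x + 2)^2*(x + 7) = x^4 + 12*x^3 + 43*x^2 + 60*x + 28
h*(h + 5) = h^2 + 5*h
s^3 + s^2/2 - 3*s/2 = s*(s - 1)*(s + 3/2)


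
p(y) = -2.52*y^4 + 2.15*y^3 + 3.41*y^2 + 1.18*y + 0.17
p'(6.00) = -1902.98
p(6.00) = -2671.51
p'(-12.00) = 18266.38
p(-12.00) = -55492.87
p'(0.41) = 4.37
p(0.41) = 1.30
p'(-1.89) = 79.38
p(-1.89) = -36.55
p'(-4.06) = 754.40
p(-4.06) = -777.00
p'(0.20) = 2.72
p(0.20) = 0.56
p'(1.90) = -31.72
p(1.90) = -3.37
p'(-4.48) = 1006.43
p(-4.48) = -1145.10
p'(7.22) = -3407.13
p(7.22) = -5852.14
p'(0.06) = 1.61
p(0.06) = 0.25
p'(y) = -10.08*y^3 + 6.45*y^2 + 6.82*y + 1.18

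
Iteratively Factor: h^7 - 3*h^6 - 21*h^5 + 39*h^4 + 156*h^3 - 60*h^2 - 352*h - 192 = (h + 2)*(h^6 - 5*h^5 - 11*h^4 + 61*h^3 + 34*h^2 - 128*h - 96) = (h + 1)*(h + 2)*(h^5 - 6*h^4 - 5*h^3 + 66*h^2 - 32*h - 96) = (h + 1)*(h + 2)*(h + 3)*(h^4 - 9*h^3 + 22*h^2 - 32) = (h - 4)*(h + 1)*(h + 2)*(h + 3)*(h^3 - 5*h^2 + 2*h + 8) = (h - 4)*(h - 2)*(h + 1)*(h + 2)*(h + 3)*(h^2 - 3*h - 4) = (h - 4)*(h - 2)*(h + 1)^2*(h + 2)*(h + 3)*(h - 4)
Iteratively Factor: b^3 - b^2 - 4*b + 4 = (b - 2)*(b^2 + b - 2) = (b - 2)*(b - 1)*(b + 2)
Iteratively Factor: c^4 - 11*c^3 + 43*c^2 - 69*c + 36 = (c - 4)*(c^3 - 7*c^2 + 15*c - 9) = (c - 4)*(c - 3)*(c^2 - 4*c + 3) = (c - 4)*(c - 3)^2*(c - 1)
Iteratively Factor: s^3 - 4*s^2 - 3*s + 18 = (s - 3)*(s^2 - s - 6) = (s - 3)^2*(s + 2)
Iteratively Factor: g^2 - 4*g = (g - 4)*(g)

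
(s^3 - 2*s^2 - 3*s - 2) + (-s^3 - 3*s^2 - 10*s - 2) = -5*s^2 - 13*s - 4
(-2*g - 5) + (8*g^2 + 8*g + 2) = 8*g^2 + 6*g - 3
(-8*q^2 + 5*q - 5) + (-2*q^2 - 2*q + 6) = -10*q^2 + 3*q + 1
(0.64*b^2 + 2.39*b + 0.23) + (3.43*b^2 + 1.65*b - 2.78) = 4.07*b^2 + 4.04*b - 2.55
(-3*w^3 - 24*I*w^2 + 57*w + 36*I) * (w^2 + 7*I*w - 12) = -3*w^5 - 45*I*w^4 + 261*w^3 + 723*I*w^2 - 936*w - 432*I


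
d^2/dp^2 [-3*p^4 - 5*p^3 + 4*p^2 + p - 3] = -36*p^2 - 30*p + 8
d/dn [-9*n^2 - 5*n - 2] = -18*n - 5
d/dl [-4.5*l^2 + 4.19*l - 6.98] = 4.19 - 9.0*l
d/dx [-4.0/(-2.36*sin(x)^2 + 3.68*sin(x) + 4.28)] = (14.72 - 18.88*sin(x))*cos(x)/(-2.36*sin(x)^2 + 3.68*sin(x) + 4.28)^2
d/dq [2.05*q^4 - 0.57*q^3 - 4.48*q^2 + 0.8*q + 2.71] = 8.2*q^3 - 1.71*q^2 - 8.96*q + 0.8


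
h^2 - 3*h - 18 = (h - 6)*(h + 3)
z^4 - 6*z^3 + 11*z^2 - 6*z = z*(z - 3)*(z - 2)*(z - 1)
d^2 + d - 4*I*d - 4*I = (d + 1)*(d - 4*I)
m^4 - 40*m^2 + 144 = (m - 6)*(m - 2)*(m + 2)*(m + 6)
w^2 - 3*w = w*(w - 3)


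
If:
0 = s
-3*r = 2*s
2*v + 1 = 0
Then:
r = 0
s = 0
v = -1/2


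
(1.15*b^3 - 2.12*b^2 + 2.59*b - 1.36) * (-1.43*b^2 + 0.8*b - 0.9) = -1.6445*b^5 + 3.9516*b^4 - 6.4347*b^3 + 5.9248*b^2 - 3.419*b + 1.224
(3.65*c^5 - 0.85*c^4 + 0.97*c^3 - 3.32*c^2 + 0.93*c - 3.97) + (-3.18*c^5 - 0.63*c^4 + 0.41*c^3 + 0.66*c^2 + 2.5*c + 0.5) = 0.47*c^5 - 1.48*c^4 + 1.38*c^3 - 2.66*c^2 + 3.43*c - 3.47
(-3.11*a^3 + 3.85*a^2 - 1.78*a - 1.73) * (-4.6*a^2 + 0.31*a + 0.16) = 14.306*a^5 - 18.6741*a^4 + 8.8839*a^3 + 8.0222*a^2 - 0.8211*a - 0.2768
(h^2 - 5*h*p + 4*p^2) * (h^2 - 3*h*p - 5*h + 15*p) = h^4 - 8*h^3*p - 5*h^3 + 19*h^2*p^2 + 40*h^2*p - 12*h*p^3 - 95*h*p^2 + 60*p^3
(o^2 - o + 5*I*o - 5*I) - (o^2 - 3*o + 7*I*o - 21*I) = 2*o - 2*I*o + 16*I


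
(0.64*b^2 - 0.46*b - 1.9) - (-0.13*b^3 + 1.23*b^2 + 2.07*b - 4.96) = 0.13*b^3 - 0.59*b^2 - 2.53*b + 3.06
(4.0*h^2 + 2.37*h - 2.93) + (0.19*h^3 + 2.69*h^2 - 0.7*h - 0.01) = 0.19*h^3 + 6.69*h^2 + 1.67*h - 2.94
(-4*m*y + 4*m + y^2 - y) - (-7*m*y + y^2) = 3*m*y + 4*m - y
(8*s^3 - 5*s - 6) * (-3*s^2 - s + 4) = -24*s^5 - 8*s^4 + 47*s^3 + 23*s^2 - 14*s - 24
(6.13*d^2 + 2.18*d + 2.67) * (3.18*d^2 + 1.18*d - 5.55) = 19.4934*d^4 + 14.1658*d^3 - 22.9585*d^2 - 8.9484*d - 14.8185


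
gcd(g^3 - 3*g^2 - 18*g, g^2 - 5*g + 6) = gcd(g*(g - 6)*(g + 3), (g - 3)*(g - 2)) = 1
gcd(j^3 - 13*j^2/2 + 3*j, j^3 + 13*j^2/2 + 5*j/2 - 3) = j - 1/2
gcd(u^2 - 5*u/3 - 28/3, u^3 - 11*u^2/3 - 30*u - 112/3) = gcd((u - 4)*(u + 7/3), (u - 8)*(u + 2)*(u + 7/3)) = u + 7/3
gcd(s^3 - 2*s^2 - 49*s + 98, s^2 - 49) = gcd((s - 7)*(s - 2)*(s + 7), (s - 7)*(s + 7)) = s^2 - 49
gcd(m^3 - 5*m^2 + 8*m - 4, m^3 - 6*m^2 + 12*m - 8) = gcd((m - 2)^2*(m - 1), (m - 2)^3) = m^2 - 4*m + 4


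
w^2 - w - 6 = (w - 3)*(w + 2)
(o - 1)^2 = o^2 - 2*o + 1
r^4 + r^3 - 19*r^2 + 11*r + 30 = (r - 3)*(r - 2)*(r + 1)*(r + 5)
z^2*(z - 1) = z^3 - z^2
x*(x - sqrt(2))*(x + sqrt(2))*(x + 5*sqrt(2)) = x^4 + 5*sqrt(2)*x^3 - 2*x^2 - 10*sqrt(2)*x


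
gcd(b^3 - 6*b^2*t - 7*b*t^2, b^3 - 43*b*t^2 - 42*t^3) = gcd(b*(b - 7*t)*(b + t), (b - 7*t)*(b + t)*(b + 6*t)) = -b^2 + 6*b*t + 7*t^2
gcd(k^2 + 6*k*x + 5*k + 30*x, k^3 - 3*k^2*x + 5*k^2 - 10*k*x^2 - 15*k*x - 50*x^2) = k + 5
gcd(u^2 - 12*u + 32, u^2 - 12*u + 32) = u^2 - 12*u + 32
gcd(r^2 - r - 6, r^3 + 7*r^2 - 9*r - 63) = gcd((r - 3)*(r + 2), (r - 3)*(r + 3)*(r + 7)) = r - 3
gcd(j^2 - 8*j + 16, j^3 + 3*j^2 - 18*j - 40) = j - 4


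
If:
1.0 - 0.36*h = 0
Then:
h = 2.78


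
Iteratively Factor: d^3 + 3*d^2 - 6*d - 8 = (d - 2)*(d^2 + 5*d + 4) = (d - 2)*(d + 4)*(d + 1)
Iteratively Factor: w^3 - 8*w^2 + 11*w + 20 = (w - 4)*(w^2 - 4*w - 5) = (w - 4)*(w + 1)*(w - 5)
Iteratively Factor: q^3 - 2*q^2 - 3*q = (q + 1)*(q^2 - 3*q) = q*(q + 1)*(q - 3)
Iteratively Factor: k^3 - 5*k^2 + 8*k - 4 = (k - 2)*(k^2 - 3*k + 2) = (k - 2)*(k - 1)*(k - 2)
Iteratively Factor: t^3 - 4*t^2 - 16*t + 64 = (t + 4)*(t^2 - 8*t + 16) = (t - 4)*(t + 4)*(t - 4)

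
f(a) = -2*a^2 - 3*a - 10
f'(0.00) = -3.00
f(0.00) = -10.00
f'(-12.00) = 45.00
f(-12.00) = -262.00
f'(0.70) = -5.80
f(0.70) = -13.08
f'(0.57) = -5.28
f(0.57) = -12.36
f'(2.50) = -13.00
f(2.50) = -30.00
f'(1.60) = -9.40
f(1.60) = -19.92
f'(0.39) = -4.56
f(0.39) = -11.47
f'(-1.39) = 2.56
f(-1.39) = -9.69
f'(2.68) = -13.72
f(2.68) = -32.40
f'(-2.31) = 6.24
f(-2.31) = -13.74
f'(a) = -4*a - 3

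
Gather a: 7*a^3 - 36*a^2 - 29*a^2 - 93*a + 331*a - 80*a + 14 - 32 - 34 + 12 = 7*a^3 - 65*a^2 + 158*a - 40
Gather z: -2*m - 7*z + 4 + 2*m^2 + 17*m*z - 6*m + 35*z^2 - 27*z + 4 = 2*m^2 - 8*m + 35*z^2 + z*(17*m - 34) + 8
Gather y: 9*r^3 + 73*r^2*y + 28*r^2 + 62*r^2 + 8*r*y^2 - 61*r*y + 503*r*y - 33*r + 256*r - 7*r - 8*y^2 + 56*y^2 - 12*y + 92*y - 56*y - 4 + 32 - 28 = 9*r^3 + 90*r^2 + 216*r + y^2*(8*r + 48) + y*(73*r^2 + 442*r + 24)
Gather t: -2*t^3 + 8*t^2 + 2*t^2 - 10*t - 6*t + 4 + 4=-2*t^3 + 10*t^2 - 16*t + 8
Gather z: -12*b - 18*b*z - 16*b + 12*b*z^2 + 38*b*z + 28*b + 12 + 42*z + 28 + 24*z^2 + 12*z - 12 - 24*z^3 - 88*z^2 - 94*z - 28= -24*z^3 + z^2*(12*b - 64) + z*(20*b - 40)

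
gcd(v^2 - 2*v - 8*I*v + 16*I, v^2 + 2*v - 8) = v - 2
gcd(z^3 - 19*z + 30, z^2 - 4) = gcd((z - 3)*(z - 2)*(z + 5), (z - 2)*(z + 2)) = z - 2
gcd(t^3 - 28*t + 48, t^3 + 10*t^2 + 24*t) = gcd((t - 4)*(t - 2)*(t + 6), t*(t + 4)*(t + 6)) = t + 6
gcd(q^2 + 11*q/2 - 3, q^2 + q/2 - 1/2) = q - 1/2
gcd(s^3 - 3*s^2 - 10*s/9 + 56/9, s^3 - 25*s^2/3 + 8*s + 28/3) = s - 2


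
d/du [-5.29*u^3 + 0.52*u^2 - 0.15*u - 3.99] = -15.87*u^2 + 1.04*u - 0.15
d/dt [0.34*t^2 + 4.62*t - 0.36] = 0.68*t + 4.62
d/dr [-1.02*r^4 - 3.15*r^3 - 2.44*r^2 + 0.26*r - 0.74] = -4.08*r^3 - 9.45*r^2 - 4.88*r + 0.26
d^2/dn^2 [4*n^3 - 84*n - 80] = 24*n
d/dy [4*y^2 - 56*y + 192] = 8*y - 56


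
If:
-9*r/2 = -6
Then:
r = 4/3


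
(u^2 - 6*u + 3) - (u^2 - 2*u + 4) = -4*u - 1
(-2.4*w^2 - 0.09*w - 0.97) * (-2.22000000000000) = 5.328*w^2 + 0.1998*w + 2.1534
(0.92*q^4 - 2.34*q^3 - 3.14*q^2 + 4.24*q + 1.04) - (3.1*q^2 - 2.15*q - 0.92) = 0.92*q^4 - 2.34*q^3 - 6.24*q^2 + 6.39*q + 1.96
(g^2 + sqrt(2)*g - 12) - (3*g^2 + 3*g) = -2*g^2 - 3*g + sqrt(2)*g - 12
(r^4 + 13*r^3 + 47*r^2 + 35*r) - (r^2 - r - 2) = r^4 + 13*r^3 + 46*r^2 + 36*r + 2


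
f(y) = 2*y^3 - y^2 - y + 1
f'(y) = 6*y^2 - 2*y - 1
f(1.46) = 3.63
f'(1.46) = 8.87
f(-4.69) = -222.63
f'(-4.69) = 140.36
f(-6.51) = -586.66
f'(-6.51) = 266.30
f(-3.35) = -82.06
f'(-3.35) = 73.04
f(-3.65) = -105.93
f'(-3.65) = 86.24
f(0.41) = 0.56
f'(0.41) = -0.81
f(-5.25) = -310.72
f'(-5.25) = 174.88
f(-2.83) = -49.51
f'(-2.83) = 52.71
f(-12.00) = -3587.00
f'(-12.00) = 887.00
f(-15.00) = -6959.00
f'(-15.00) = 1379.00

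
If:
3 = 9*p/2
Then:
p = 2/3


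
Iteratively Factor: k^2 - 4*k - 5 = (k - 5)*(k + 1)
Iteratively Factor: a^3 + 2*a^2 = (a)*(a^2 + 2*a) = a^2*(a + 2)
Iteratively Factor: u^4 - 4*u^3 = (u)*(u^3 - 4*u^2) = u^2*(u^2 - 4*u) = u^2*(u - 4)*(u)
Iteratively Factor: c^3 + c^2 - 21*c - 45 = (c - 5)*(c^2 + 6*c + 9) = (c - 5)*(c + 3)*(c + 3)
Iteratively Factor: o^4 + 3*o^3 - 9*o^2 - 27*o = (o + 3)*(o^3 - 9*o) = (o - 3)*(o + 3)*(o^2 + 3*o) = (o - 3)*(o + 3)^2*(o)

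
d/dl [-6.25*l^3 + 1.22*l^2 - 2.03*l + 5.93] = -18.75*l^2 + 2.44*l - 2.03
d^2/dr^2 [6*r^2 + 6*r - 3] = 12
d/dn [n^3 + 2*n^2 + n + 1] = 3*n^2 + 4*n + 1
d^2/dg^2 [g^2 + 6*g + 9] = 2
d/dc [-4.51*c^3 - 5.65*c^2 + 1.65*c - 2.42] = -13.53*c^2 - 11.3*c + 1.65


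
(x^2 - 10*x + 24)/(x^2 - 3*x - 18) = (x - 4)/(x + 3)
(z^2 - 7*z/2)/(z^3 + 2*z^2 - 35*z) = (z - 7/2)/(z^2 + 2*z - 35)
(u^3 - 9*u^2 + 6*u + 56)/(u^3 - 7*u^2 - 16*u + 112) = (u + 2)/(u + 4)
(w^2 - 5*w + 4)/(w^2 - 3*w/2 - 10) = 2*(w - 1)/(2*w + 5)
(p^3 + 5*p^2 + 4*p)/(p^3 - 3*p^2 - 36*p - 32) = p/(p - 8)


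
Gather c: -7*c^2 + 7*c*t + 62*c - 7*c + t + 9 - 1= -7*c^2 + c*(7*t + 55) + t + 8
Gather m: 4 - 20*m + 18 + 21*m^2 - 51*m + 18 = 21*m^2 - 71*m + 40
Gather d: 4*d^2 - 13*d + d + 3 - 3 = 4*d^2 - 12*d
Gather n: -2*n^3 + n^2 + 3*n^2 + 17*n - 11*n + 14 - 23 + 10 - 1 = -2*n^3 + 4*n^2 + 6*n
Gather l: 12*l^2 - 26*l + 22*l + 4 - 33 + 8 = 12*l^2 - 4*l - 21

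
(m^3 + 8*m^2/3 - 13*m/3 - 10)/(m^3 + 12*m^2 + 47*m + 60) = (3*m^2 - m - 10)/(3*(m^2 + 9*m + 20))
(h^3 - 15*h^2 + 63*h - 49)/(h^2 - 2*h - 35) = (h^2 - 8*h + 7)/(h + 5)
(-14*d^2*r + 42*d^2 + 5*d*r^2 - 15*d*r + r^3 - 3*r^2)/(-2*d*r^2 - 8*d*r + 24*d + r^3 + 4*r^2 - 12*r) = (7*d*r - 21*d + r^2 - 3*r)/(r^2 + 4*r - 12)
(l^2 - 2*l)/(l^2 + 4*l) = (l - 2)/(l + 4)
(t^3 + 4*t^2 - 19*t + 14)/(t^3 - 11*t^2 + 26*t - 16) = (t + 7)/(t - 8)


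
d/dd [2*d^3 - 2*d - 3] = 6*d^2 - 2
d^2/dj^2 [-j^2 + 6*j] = -2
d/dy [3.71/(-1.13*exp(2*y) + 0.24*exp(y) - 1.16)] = (8.3846*exp(y) - 0.8904)*exp(y)/(1.13*exp(2*y) - 0.24*exp(y) + 1.16)^2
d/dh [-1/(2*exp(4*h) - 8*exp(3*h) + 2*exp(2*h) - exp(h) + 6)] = (8*exp(3*h) - 24*exp(2*h) + 4*exp(h) - 1)*exp(h)/(2*exp(4*h) - 8*exp(3*h) + 2*exp(2*h) - exp(h) + 6)^2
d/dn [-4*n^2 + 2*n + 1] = 2 - 8*n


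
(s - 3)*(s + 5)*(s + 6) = s^3 + 8*s^2 - 3*s - 90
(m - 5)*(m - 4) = m^2 - 9*m + 20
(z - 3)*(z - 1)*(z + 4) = z^3 - 13*z + 12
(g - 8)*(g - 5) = g^2 - 13*g + 40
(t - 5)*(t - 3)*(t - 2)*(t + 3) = t^4 - 7*t^3 + t^2 + 63*t - 90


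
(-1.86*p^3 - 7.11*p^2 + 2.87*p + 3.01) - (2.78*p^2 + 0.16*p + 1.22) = -1.86*p^3 - 9.89*p^2 + 2.71*p + 1.79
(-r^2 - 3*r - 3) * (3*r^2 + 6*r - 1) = -3*r^4 - 15*r^3 - 26*r^2 - 15*r + 3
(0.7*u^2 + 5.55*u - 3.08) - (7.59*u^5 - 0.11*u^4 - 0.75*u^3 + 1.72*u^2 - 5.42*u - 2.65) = -7.59*u^5 + 0.11*u^4 + 0.75*u^3 - 1.02*u^2 + 10.97*u - 0.43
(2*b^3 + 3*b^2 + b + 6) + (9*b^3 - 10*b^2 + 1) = 11*b^3 - 7*b^2 + b + 7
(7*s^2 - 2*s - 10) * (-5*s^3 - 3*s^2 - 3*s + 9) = -35*s^5 - 11*s^4 + 35*s^3 + 99*s^2 + 12*s - 90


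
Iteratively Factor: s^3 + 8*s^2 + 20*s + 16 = (s + 4)*(s^2 + 4*s + 4) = (s + 2)*(s + 4)*(s + 2)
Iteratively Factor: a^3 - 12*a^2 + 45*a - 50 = (a - 5)*(a^2 - 7*a + 10) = (a - 5)^2*(a - 2)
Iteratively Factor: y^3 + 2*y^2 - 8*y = (y + 4)*(y^2 - 2*y) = y*(y + 4)*(y - 2)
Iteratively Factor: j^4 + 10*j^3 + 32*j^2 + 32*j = (j)*(j^3 + 10*j^2 + 32*j + 32) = j*(j + 4)*(j^2 + 6*j + 8) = j*(j + 2)*(j + 4)*(j + 4)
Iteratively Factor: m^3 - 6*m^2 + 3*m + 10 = (m + 1)*(m^2 - 7*m + 10) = (m - 5)*(m + 1)*(m - 2)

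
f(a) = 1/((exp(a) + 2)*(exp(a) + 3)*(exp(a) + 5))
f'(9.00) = 0.00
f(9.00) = 0.00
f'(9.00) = 0.00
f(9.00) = 0.00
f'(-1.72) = -0.00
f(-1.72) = 0.03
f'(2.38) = -0.00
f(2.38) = 0.00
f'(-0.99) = -0.01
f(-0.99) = 0.02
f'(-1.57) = -0.01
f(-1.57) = 0.03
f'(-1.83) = -0.00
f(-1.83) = 0.03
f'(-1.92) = -0.00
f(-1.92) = 0.03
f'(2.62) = -0.00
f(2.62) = 0.00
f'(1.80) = -0.00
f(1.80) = 0.00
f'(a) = -exp(a)/((exp(a) + 2)*(exp(a) + 3)*(exp(a) + 5)^2) - exp(a)/((exp(a) + 2)*(exp(a) + 3)^2*(exp(a) + 5)) - exp(a)/((exp(a) + 2)^2*(exp(a) + 3)*(exp(a) + 5)) = (-(exp(a) + 2)*(exp(a) + 3) - (exp(a) + 2)*(exp(a) + 5) - (exp(a) + 3)*(exp(a) + 5))*exp(a)/((exp(a) + 2)^2*(exp(a) + 3)^2*(exp(a) + 5)^2)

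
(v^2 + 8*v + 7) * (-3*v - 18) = -3*v^3 - 42*v^2 - 165*v - 126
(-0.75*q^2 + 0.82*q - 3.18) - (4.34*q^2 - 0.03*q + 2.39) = -5.09*q^2 + 0.85*q - 5.57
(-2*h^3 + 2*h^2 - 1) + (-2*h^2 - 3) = -2*h^3 - 4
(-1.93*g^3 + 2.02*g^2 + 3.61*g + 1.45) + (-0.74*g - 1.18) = -1.93*g^3 + 2.02*g^2 + 2.87*g + 0.27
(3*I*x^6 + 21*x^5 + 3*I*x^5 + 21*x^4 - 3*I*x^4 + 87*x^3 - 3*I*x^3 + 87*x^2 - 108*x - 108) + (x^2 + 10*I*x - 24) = 3*I*x^6 + 21*x^5 + 3*I*x^5 + 21*x^4 - 3*I*x^4 + 87*x^3 - 3*I*x^3 + 88*x^2 - 108*x + 10*I*x - 132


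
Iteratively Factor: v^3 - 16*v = (v - 4)*(v^2 + 4*v) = v*(v - 4)*(v + 4)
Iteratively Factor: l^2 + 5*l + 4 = (l + 1)*(l + 4)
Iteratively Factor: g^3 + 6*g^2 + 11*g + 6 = (g + 3)*(g^2 + 3*g + 2) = (g + 2)*(g + 3)*(g + 1)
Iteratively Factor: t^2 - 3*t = (t - 3)*(t)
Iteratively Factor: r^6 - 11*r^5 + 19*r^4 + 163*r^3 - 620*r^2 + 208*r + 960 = (r - 4)*(r^5 - 7*r^4 - 9*r^3 + 127*r^2 - 112*r - 240) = (r - 4)*(r + 1)*(r^4 - 8*r^3 - r^2 + 128*r - 240) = (r - 4)*(r + 1)*(r + 4)*(r^3 - 12*r^2 + 47*r - 60) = (r - 4)^2*(r + 1)*(r + 4)*(r^2 - 8*r + 15) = (r - 5)*(r - 4)^2*(r + 1)*(r + 4)*(r - 3)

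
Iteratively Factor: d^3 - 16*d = (d - 4)*(d^2 + 4*d) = (d - 4)*(d + 4)*(d)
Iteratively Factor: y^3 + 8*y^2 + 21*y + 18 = (y + 2)*(y^2 + 6*y + 9) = (y + 2)*(y + 3)*(y + 3)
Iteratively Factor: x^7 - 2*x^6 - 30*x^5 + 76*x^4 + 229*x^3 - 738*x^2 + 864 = (x + 1)*(x^6 - 3*x^5 - 27*x^4 + 103*x^3 + 126*x^2 - 864*x + 864) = (x - 3)*(x + 1)*(x^5 - 27*x^3 + 22*x^2 + 192*x - 288) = (x - 3)*(x - 2)*(x + 1)*(x^4 + 2*x^3 - 23*x^2 - 24*x + 144) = (x - 3)*(x - 2)*(x + 1)*(x + 4)*(x^3 - 2*x^2 - 15*x + 36) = (x - 3)^2*(x - 2)*(x + 1)*(x + 4)*(x^2 + x - 12) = (x - 3)^2*(x - 2)*(x + 1)*(x + 4)^2*(x - 3)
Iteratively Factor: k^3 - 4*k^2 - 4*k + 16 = (k - 4)*(k^2 - 4) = (k - 4)*(k + 2)*(k - 2)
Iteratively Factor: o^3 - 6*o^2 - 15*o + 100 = (o + 4)*(o^2 - 10*o + 25) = (o - 5)*(o + 4)*(o - 5)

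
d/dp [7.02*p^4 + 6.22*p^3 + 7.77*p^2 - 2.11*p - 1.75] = 28.08*p^3 + 18.66*p^2 + 15.54*p - 2.11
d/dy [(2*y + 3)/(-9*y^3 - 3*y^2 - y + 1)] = (-18*y^3 - 6*y^2 - 2*y + (2*y + 3)*(27*y^2 + 6*y + 1) + 2)/(9*y^3 + 3*y^2 + y - 1)^2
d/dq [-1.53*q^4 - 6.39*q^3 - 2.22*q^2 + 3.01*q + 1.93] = -6.12*q^3 - 19.17*q^2 - 4.44*q + 3.01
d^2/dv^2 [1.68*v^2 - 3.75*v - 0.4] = 3.36000000000000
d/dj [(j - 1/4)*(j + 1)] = 2*j + 3/4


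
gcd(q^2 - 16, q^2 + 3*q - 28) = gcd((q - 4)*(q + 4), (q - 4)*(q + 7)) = q - 4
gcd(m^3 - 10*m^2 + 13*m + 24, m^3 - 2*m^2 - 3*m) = m^2 - 2*m - 3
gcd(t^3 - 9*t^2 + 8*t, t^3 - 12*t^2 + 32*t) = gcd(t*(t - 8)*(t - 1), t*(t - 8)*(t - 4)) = t^2 - 8*t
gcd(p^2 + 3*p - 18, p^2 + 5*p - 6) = p + 6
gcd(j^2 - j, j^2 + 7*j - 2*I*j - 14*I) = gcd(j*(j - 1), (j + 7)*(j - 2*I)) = 1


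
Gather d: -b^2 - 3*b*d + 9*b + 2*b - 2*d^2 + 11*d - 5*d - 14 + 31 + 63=-b^2 + 11*b - 2*d^2 + d*(6 - 3*b) + 80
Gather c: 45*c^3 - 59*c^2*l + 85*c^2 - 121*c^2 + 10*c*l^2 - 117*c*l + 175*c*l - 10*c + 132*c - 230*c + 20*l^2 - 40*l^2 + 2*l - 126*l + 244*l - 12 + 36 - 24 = 45*c^3 + c^2*(-59*l - 36) + c*(10*l^2 + 58*l - 108) - 20*l^2 + 120*l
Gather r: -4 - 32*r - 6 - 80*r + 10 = -112*r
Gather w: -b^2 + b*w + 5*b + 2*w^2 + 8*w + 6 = -b^2 + 5*b + 2*w^2 + w*(b + 8) + 6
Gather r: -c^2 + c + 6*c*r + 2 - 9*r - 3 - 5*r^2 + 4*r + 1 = -c^2 + c - 5*r^2 + r*(6*c - 5)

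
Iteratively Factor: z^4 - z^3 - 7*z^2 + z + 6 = (z - 3)*(z^3 + 2*z^2 - z - 2) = (z - 3)*(z + 1)*(z^2 + z - 2) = (z - 3)*(z + 1)*(z + 2)*(z - 1)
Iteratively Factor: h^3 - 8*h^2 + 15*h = (h - 5)*(h^2 - 3*h) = h*(h - 5)*(h - 3)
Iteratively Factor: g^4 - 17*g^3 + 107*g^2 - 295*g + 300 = (g - 4)*(g^3 - 13*g^2 + 55*g - 75) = (g - 4)*(g - 3)*(g^2 - 10*g + 25) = (g - 5)*(g - 4)*(g - 3)*(g - 5)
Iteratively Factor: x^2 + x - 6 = (x - 2)*(x + 3)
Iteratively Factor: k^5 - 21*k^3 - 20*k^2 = (k + 4)*(k^4 - 4*k^3 - 5*k^2) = k*(k + 4)*(k^3 - 4*k^2 - 5*k) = k*(k - 5)*(k + 4)*(k^2 + k) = k^2*(k - 5)*(k + 4)*(k + 1)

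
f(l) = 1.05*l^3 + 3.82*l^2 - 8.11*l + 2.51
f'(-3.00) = -2.68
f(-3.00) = 32.87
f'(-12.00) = 353.81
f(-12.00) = -1164.49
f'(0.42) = -4.35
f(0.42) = -0.14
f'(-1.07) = -12.68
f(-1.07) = 14.27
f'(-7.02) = 93.49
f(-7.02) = -115.55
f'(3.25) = 49.99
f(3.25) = 52.55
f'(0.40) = -4.55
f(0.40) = -0.06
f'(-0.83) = -12.28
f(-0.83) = 11.27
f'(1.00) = 2.68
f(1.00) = -0.73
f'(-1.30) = -12.72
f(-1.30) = 17.20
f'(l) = 3.15*l^2 + 7.64*l - 8.11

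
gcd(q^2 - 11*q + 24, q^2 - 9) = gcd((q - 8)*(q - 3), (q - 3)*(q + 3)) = q - 3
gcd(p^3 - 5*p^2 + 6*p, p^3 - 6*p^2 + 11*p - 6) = p^2 - 5*p + 6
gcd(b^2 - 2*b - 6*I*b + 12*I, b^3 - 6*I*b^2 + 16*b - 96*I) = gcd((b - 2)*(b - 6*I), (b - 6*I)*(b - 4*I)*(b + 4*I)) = b - 6*I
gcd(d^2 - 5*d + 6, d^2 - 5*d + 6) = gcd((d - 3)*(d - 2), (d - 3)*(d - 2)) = d^2 - 5*d + 6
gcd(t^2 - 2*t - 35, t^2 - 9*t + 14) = t - 7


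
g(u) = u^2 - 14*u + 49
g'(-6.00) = -26.00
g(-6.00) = 169.00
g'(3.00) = -8.00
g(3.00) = 16.00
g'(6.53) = -0.94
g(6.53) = 0.22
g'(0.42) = -13.16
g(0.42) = 43.30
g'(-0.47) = -14.94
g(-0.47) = 55.80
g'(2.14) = -9.72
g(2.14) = 23.62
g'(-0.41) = -14.82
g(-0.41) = 54.91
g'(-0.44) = -14.88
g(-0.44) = 55.35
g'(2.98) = -8.04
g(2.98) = 16.16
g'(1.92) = -10.16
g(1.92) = 25.81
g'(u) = 2*u - 14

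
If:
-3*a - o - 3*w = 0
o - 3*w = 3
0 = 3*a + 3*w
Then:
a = 1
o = 0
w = -1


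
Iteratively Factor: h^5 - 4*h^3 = (h - 2)*(h^4 + 2*h^3) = (h - 2)*(h + 2)*(h^3) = h*(h - 2)*(h + 2)*(h^2) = h^2*(h - 2)*(h + 2)*(h)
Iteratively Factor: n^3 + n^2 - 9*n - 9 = (n - 3)*(n^2 + 4*n + 3) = (n - 3)*(n + 1)*(n + 3)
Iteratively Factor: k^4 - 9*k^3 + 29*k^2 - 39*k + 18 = (k - 1)*(k^3 - 8*k^2 + 21*k - 18) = (k - 2)*(k - 1)*(k^2 - 6*k + 9) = (k - 3)*(k - 2)*(k - 1)*(k - 3)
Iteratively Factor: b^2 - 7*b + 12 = (b - 3)*(b - 4)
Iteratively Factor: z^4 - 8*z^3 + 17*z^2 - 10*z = (z - 2)*(z^3 - 6*z^2 + 5*z) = (z - 2)*(z - 1)*(z^2 - 5*z) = (z - 5)*(z - 2)*(z - 1)*(z)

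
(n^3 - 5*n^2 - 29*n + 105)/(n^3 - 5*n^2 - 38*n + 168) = (n^2 + 2*n - 15)/(n^2 + 2*n - 24)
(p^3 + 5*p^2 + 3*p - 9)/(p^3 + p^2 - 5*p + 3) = (p + 3)/(p - 1)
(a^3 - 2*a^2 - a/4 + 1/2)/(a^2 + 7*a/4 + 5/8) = 2*(2*a^2 - 5*a + 2)/(4*a + 5)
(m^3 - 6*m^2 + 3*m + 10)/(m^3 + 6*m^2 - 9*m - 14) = (m - 5)/(m + 7)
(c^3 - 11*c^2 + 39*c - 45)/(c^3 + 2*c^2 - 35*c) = (c^2 - 6*c + 9)/(c*(c + 7))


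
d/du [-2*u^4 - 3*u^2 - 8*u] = -8*u^3 - 6*u - 8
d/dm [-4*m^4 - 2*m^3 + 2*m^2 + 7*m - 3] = -16*m^3 - 6*m^2 + 4*m + 7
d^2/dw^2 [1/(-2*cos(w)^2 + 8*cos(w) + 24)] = (-4*sin(w)^4 + 66*sin(w)^2 + 33*cos(w) + 3*cos(3*w) - 6)/(2*(sin(w)^2 + 4*cos(w) + 11)^3)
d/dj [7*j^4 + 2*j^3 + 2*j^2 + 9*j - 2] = 28*j^3 + 6*j^2 + 4*j + 9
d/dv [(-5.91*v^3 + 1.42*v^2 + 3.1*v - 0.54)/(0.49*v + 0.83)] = (-5.7918*v^3 - 14.0201*v^2 + 2.3572*v + 2.8376)/(0.2401*v^2 + 0.8134*v + 0.6889)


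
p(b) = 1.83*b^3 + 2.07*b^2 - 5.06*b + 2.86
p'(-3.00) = 31.93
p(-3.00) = -12.74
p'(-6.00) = 167.74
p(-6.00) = -287.54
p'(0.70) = 0.53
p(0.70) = 0.96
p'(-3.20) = 37.91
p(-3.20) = -19.72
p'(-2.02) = 8.98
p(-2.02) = 6.44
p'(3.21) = 64.80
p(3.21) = 68.48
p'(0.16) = -4.26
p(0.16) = 2.11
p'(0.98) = 4.27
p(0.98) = 1.61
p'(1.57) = 14.97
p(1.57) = 7.10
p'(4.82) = 142.44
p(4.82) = 231.49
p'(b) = 5.49*b^2 + 4.14*b - 5.06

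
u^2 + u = u*(u + 1)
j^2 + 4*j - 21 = (j - 3)*(j + 7)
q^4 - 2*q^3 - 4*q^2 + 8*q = q*(q - 2)^2*(q + 2)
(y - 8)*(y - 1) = y^2 - 9*y + 8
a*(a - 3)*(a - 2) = a^3 - 5*a^2 + 6*a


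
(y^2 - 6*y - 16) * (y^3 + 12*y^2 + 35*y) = y^5 + 6*y^4 - 53*y^3 - 402*y^2 - 560*y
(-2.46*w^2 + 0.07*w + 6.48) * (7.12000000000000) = -17.5152*w^2 + 0.4984*w + 46.1376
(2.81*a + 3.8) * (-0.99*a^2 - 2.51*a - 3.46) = -2.7819*a^3 - 10.8151*a^2 - 19.2606*a - 13.148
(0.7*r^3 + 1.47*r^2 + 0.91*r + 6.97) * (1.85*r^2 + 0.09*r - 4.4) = 1.295*r^5 + 2.7825*r^4 - 1.2642*r^3 + 6.5084*r^2 - 3.3767*r - 30.668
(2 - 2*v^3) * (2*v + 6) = -4*v^4 - 12*v^3 + 4*v + 12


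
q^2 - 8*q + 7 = (q - 7)*(q - 1)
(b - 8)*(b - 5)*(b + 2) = b^3 - 11*b^2 + 14*b + 80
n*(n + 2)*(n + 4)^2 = n^4 + 10*n^3 + 32*n^2 + 32*n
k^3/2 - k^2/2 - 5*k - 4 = (k/2 + 1/2)*(k - 4)*(k + 2)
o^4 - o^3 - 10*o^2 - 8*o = o*(o - 4)*(o + 1)*(o + 2)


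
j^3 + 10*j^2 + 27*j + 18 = (j + 1)*(j + 3)*(j + 6)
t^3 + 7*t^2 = t^2*(t + 7)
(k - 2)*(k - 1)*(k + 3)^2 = k^4 + 3*k^3 - 7*k^2 - 15*k + 18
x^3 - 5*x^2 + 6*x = x*(x - 3)*(x - 2)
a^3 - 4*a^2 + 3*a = a*(a - 3)*(a - 1)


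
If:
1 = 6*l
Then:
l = 1/6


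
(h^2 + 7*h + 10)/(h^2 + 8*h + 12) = (h + 5)/(h + 6)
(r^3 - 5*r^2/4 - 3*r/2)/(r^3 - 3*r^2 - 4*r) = (-4*r^2 + 5*r + 6)/(4*(-r^2 + 3*r + 4))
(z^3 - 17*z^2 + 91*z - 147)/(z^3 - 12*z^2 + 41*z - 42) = (z - 7)/(z - 2)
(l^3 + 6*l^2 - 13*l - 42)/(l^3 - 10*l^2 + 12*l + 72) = (l^2 + 4*l - 21)/(l^2 - 12*l + 36)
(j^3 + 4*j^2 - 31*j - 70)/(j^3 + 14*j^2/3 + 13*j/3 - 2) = 3*(j^2 + 2*j - 35)/(3*j^2 + 8*j - 3)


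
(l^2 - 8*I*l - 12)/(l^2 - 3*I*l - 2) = (l - 6*I)/(l - I)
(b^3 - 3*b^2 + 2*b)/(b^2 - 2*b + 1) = b*(b - 2)/(b - 1)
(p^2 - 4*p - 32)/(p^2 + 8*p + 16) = (p - 8)/(p + 4)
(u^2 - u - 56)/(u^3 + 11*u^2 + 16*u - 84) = (u - 8)/(u^2 + 4*u - 12)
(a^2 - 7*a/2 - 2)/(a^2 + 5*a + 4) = (a^2 - 7*a/2 - 2)/(a^2 + 5*a + 4)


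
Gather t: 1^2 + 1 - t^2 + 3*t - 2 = -t^2 + 3*t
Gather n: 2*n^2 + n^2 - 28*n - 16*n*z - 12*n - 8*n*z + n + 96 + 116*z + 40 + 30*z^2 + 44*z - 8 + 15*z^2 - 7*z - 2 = 3*n^2 + n*(-24*z - 39) + 45*z^2 + 153*z + 126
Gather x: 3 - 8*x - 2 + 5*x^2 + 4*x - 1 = 5*x^2 - 4*x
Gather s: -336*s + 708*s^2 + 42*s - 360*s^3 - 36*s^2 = -360*s^3 + 672*s^2 - 294*s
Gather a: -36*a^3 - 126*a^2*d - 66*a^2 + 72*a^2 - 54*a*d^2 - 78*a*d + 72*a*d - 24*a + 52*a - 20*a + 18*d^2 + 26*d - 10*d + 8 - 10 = -36*a^3 + a^2*(6 - 126*d) + a*(-54*d^2 - 6*d + 8) + 18*d^2 + 16*d - 2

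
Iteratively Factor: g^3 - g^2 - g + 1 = (g - 1)*(g^2 - 1) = (g - 1)^2*(g + 1)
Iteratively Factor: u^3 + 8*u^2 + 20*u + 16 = (u + 4)*(u^2 + 4*u + 4) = (u + 2)*(u + 4)*(u + 2)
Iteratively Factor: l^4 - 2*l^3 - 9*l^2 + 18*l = (l - 2)*(l^3 - 9*l) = l*(l - 2)*(l^2 - 9) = l*(l - 2)*(l + 3)*(l - 3)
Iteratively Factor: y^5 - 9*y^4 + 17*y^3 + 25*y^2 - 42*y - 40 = (y - 5)*(y^4 - 4*y^3 - 3*y^2 + 10*y + 8) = (y - 5)*(y - 4)*(y^3 - 3*y - 2) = (y - 5)*(y - 4)*(y + 1)*(y^2 - y - 2) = (y - 5)*(y - 4)*(y - 2)*(y + 1)*(y + 1)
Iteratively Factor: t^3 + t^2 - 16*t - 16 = (t - 4)*(t^2 + 5*t + 4) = (t - 4)*(t + 4)*(t + 1)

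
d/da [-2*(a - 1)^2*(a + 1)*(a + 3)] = -8*a^3 - 12*a^2 + 16*a + 4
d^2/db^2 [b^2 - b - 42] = 2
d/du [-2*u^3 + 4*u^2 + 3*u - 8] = -6*u^2 + 8*u + 3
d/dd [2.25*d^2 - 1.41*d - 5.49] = 4.5*d - 1.41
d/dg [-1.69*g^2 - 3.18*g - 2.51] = -3.38*g - 3.18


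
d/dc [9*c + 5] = 9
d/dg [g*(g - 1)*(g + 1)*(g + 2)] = 4*g^3 + 6*g^2 - 2*g - 2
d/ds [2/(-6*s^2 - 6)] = 2*s/(3*(s^2 + 1)^2)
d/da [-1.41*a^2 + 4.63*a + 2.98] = 4.63 - 2.82*a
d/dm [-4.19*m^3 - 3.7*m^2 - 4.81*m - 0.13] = -12.57*m^2 - 7.4*m - 4.81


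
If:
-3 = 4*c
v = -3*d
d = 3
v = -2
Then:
No Solution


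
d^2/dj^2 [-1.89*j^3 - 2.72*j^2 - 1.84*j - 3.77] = -11.34*j - 5.44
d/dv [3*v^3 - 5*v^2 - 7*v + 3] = 9*v^2 - 10*v - 7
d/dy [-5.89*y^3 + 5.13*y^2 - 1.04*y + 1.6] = -17.67*y^2 + 10.26*y - 1.04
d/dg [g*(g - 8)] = 2*g - 8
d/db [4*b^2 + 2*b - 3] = 8*b + 2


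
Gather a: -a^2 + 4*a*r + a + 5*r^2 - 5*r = -a^2 + a*(4*r + 1) + 5*r^2 - 5*r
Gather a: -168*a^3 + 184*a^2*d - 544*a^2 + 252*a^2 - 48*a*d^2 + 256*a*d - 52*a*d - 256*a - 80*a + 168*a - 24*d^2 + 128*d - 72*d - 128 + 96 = -168*a^3 + a^2*(184*d - 292) + a*(-48*d^2 + 204*d - 168) - 24*d^2 + 56*d - 32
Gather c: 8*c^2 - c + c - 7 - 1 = 8*c^2 - 8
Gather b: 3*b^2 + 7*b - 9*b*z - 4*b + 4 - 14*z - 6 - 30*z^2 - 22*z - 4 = 3*b^2 + b*(3 - 9*z) - 30*z^2 - 36*z - 6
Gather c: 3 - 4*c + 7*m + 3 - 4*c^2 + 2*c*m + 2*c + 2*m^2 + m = -4*c^2 + c*(2*m - 2) + 2*m^2 + 8*m + 6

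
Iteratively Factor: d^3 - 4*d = (d + 2)*(d^2 - 2*d) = d*(d + 2)*(d - 2)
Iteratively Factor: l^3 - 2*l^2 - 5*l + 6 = (l - 1)*(l^2 - l - 6) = (l - 3)*(l - 1)*(l + 2)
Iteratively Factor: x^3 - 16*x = (x)*(x^2 - 16) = x*(x + 4)*(x - 4)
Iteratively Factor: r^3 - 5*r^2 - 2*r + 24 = (r - 4)*(r^2 - r - 6) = (r - 4)*(r + 2)*(r - 3)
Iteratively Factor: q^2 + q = (q)*(q + 1)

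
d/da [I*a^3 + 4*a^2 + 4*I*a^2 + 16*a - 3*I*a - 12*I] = 3*I*a^2 + 8*a*(1 + I) + 16 - 3*I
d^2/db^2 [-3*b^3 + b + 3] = -18*b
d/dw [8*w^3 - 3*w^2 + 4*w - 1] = 24*w^2 - 6*w + 4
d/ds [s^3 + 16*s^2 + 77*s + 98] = 3*s^2 + 32*s + 77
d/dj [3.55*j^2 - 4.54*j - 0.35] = 7.1*j - 4.54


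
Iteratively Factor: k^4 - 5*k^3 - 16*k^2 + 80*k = (k - 4)*(k^3 - k^2 - 20*k) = k*(k - 4)*(k^2 - k - 20) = k*(k - 5)*(k - 4)*(k + 4)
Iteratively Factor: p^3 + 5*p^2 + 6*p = (p + 2)*(p^2 + 3*p) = (p + 2)*(p + 3)*(p)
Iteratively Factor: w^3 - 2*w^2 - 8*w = (w - 4)*(w^2 + 2*w) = (w - 4)*(w + 2)*(w)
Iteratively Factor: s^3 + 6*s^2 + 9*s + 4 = (s + 1)*(s^2 + 5*s + 4) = (s + 1)^2*(s + 4)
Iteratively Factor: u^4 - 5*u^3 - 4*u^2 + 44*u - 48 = (u - 2)*(u^3 - 3*u^2 - 10*u + 24) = (u - 2)^2*(u^2 - u - 12) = (u - 4)*(u - 2)^2*(u + 3)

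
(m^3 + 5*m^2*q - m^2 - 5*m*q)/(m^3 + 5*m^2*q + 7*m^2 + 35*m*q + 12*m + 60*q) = m*(m - 1)/(m^2 + 7*m + 12)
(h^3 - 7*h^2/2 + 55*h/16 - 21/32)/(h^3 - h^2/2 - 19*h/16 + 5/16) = (8*h^2 - 26*h + 21)/(2*(4*h^2 - h - 5))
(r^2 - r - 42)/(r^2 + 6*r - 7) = (r^2 - r - 42)/(r^2 + 6*r - 7)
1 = 1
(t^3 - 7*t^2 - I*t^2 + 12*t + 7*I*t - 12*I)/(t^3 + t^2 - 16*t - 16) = (t^2 - t*(3 + I) + 3*I)/(t^2 + 5*t + 4)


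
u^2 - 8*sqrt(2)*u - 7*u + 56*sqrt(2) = (u - 7)*(u - 8*sqrt(2))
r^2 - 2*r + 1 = (r - 1)^2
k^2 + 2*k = k*(k + 2)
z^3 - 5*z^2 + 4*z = z*(z - 4)*(z - 1)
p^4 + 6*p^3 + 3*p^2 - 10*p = p*(p - 1)*(p + 2)*(p + 5)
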